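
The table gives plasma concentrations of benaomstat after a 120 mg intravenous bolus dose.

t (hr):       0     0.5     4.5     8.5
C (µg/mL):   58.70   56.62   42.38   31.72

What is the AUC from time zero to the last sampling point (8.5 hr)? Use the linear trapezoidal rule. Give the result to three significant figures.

AUC = 375 µg/mL·hr

Trapezoidal AUC_0→8.5:
  [0→0.5]: (58.70+56.62)/2 × 0.5 = 28.83
  [0.5→4.5]: (56.62+42.38)/2 × 4 = 198.0
  [4.5→8.5]: (42.38+31.72)/2 × 4 = 148.2
  Sum = 375.03 µg/mL·hr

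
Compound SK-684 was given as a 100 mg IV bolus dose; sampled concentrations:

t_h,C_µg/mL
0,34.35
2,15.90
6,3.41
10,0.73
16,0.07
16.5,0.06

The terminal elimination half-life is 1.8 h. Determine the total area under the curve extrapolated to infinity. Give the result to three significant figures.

AUC = 99.7 µg/mL·h

Trapezoidal AUC_0→16.5:
  [0→2]: (34.35+15.90)/2 × 2 = 50.25
  [2→6]: (15.90+3.41)/2 × 4 = 38.62
  [6→10]: (3.41+0.73)/2 × 4 = 8.28
  [10→16]: (0.73+0.07)/2 × 6 = 2.4
  [16→16.5]: (0.07+0.06)/2 × 0.5 = 0.0325
  Sum = 99.5825 µg/mL·h
k_e = ln2 / t½ = 0.693147 / 1.8 = 0.3851 h^-1
Extrapolated tail: C_last / k_e = 0.06 / 0.3851 = 0.156
AUC_0→∞ = 99.5825 + 0.156 = 99.7385 µg/mL·h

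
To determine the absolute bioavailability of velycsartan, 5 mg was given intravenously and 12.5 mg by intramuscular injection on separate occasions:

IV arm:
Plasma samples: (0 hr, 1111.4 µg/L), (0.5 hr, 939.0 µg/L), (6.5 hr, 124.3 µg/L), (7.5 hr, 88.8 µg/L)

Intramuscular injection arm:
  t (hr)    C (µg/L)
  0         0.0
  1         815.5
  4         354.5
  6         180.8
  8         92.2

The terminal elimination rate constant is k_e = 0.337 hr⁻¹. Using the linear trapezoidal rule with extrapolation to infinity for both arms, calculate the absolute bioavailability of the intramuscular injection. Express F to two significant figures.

F = 0.32

Trapezoidal AUC_0→7.5 (IV):
  [0→0.5]: (1111.4+939.0)/2 × 0.5 = 512.6
  [0.5→6.5]: (939.0+124.3)/2 × 6 = 3189.9
  [6.5→7.5]: (124.3+88.8)/2 × 1 = 106.55
  Sum = 3809.05 µg/L·hr
IV tail: 88.8/0.337 = 263.501; AUC_iv,0→∞ = 3809.05 + 263.501 = 4072.551 µg/L·hr
Trapezoidal AUC_0→8 (intramuscular injection):
  [0→1]: (0.0+815.5)/2 × 1 = 407.75
  [1→4]: (815.5+354.5)/2 × 3 = 1755.0
  [4→6]: (354.5+180.8)/2 × 2 = 535.3
  [6→8]: (180.8+92.2)/2 × 2 = 273.0
  Sum = 2971.05 µg/L·hr
intramuscular injection tail: 92.2/0.337 = 273.591; AUC_ev,0→∞ = 2971.05 + 273.591 = 3244.641 µg/L·hr
F = (AUC_ev/D_ev)/(AUC_iv/D_iv) = (3244.641/12.5)/(4072.551/5) = 259.57128/814.5102 = 0.3187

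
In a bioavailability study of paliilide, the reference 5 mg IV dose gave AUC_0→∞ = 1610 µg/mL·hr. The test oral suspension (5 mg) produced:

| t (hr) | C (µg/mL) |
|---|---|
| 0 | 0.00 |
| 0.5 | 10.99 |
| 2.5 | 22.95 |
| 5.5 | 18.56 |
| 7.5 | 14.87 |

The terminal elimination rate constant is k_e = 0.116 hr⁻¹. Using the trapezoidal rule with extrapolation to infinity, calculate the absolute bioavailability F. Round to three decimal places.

F = 0.162

Trapezoidal AUC_0→7.5 (oral suspension):
  [0→0.5]: (0.00+10.99)/2 × 0.5 = 2.7475
  [0.5→2.5]: (10.99+22.95)/2 × 2 = 33.94
  [2.5→5.5]: (22.95+18.56)/2 × 3 = 62.265
  [5.5→7.5]: (18.56+14.87)/2 × 2 = 33.43
  Sum = 132.3825 µg/mL·hr
Tail: C_last/k_e = 14.87/0.116 = 128.190
AUC_0→∞ (oral suspension) = 132.3825 + 128.190 = 260.5725 µg/mL·hr
F = (AUC_ev/D_ev)/(AUC_iv/D_iv) = (260.5725/5)/(1610/5) = 52.1145/322 = 0.1618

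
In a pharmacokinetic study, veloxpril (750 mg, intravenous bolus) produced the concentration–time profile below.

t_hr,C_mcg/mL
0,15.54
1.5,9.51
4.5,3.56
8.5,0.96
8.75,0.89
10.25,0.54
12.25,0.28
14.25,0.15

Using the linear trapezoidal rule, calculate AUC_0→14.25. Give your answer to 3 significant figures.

AUC = 50.0 mcg/mL·hr

Trapezoidal AUC_0→14.25:
  [0→1.5]: (15.54+9.51)/2 × 1.5 = 18.7875
  [1.5→4.5]: (9.51+3.56)/2 × 3 = 19.605
  [4.5→8.5]: (3.56+0.96)/2 × 4 = 9.04
  [8.5→8.75]: (0.96+0.89)/2 × 0.25 = 0.23125
  [8.75→10.25]: (0.89+0.54)/2 × 1.5 = 1.0725
  [10.25→12.25]: (0.54+0.28)/2 × 2 = 0.82
  [12.25→14.25]: (0.28+0.15)/2 × 2 = 0.43
  Sum = 49.98625 mcg/mL·hr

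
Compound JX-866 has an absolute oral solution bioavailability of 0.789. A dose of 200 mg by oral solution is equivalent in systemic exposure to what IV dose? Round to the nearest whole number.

Systemic exposure from an extravascular dose = F × D_ev, so the equivalent IV dose is F × D_ev.
D_iv = F × D_ev = 0.789 × 200 = 157.8 mg

D_iv = 158 mg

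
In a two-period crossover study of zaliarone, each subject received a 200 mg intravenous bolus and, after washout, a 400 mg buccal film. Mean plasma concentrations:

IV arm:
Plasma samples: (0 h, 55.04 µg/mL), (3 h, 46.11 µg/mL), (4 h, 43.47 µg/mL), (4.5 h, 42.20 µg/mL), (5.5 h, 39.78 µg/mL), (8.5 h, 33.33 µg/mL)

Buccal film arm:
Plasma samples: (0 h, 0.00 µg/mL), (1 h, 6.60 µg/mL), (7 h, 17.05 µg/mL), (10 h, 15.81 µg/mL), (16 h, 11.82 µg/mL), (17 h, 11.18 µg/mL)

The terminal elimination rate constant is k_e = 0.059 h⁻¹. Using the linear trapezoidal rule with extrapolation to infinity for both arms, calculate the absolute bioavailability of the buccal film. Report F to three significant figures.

F = 0.218

Trapezoidal AUC_0→8.5 (IV):
  [0→3]: (55.04+46.11)/2 × 3 = 151.725
  [3→4]: (46.11+43.47)/2 × 1 = 44.79
  [4→4.5]: (43.47+42.20)/2 × 0.5 = 21.4175
  [4.5→5.5]: (42.20+39.78)/2 × 1 = 40.99
  [5.5→8.5]: (39.78+33.33)/2 × 3 = 109.665
  Sum = 368.5875 µg/mL·h
IV tail: 33.33/0.059 = 564.915; AUC_iv,0→∞ = 368.5875 + 564.915 = 933.5025 µg/mL·h
Trapezoidal AUC_0→17 (buccal film):
  [0→1]: (0.00+6.60)/2 × 1 = 3.3
  [1→7]: (6.60+17.05)/2 × 6 = 70.95
  [7→10]: (17.05+15.81)/2 × 3 = 49.29
  [10→16]: (15.81+11.82)/2 × 6 = 82.89
  [16→17]: (11.82+11.18)/2 × 1 = 11.5
  Sum = 217.93 µg/mL·h
buccal film tail: 11.18/0.059 = 189.492; AUC_ev,0→∞ = 217.93 + 189.492 = 407.422 µg/mL·h
F = (AUC_ev/D_ev)/(AUC_iv/D_iv) = (407.422/400)/(933.5025/200) = 1.018555/4.6675125 = 0.2182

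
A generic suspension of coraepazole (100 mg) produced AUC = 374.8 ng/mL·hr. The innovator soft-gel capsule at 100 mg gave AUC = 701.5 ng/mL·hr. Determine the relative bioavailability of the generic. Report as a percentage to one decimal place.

F_rel = 53.4%

F_rel = (AUC_test/D_test) / (AUC_ref/D_ref)
      = (374.8/100) / (701.5/100)
      = 3.748 / 7.015 = 0.5343 = 53.43%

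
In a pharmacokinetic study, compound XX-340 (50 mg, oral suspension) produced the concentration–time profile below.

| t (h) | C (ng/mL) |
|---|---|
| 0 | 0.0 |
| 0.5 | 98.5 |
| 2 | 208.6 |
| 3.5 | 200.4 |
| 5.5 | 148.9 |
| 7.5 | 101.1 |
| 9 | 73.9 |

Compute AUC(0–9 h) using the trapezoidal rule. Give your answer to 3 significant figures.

Trapezoidal AUC_0→9:
  [0→0.5]: (0.0+98.5)/2 × 0.5 = 24.625
  [0.5→2]: (98.5+208.6)/2 × 1.5 = 230.325
  [2→3.5]: (208.6+200.4)/2 × 1.5 = 306.75
  [3.5→5.5]: (200.4+148.9)/2 × 2 = 349.3
  [5.5→7.5]: (148.9+101.1)/2 × 2 = 250.0
  [7.5→9]: (101.1+73.9)/2 × 1.5 = 131.25
  Sum = 1292.25 ng/mL·h

AUC = 1290 ng/mL·h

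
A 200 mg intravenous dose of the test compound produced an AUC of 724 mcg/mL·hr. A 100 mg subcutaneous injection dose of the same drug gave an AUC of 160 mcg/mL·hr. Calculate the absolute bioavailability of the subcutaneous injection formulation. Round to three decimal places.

F = 0.442

F = (AUC_ev / D_ev) / (AUC_iv / D_iv)
  = (160/100) / (724/200)
  = 1.6 / 3.62 = 0.4420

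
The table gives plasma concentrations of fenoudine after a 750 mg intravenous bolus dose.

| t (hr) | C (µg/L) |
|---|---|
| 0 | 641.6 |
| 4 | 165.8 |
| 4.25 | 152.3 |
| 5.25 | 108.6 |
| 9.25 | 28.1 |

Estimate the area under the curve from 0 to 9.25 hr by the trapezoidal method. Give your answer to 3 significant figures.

AUC = 2060 µg/L·hr

Trapezoidal AUC_0→9.25:
  [0→4]: (641.6+165.8)/2 × 4 = 1614.8
  [4→4.25]: (165.8+152.3)/2 × 0.25 = 39.7625
  [4.25→5.25]: (152.3+108.6)/2 × 1 = 130.45
  [5.25→9.25]: (108.6+28.1)/2 × 4 = 273.4
  Sum = 2058.4125 µg/L·hr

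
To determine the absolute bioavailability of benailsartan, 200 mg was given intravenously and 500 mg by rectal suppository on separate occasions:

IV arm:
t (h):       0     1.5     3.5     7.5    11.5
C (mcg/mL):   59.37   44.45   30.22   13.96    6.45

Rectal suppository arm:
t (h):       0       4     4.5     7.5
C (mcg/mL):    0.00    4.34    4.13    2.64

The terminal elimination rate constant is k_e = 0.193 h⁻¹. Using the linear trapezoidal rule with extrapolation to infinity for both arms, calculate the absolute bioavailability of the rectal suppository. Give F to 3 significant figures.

F = 0.0440

Trapezoidal AUC_0→11.5 (IV):
  [0→1.5]: (59.37+44.45)/2 × 1.5 = 77.865
  [1.5→3.5]: (44.45+30.22)/2 × 2 = 74.67
  [3.5→7.5]: (30.22+13.96)/2 × 4 = 88.36
  [7.5→11.5]: (13.96+6.45)/2 × 4 = 40.82
  Sum = 281.715 mcg/mL·h
IV tail: 6.45/0.193 = 33.420; AUC_iv,0→∞ = 281.715 + 33.420 = 315.135 mcg/mL·h
Trapezoidal AUC_0→7.5 (rectal suppository):
  [0→4]: (0.00+4.34)/2 × 4 = 8.68
  [4→4.5]: (4.34+4.13)/2 × 0.5 = 2.1175
  [4.5→7.5]: (4.13+2.64)/2 × 3 = 10.155
  Sum = 20.9525 mcg/mL·h
rectal suppository tail: 2.64/0.193 = 13.679; AUC_ev,0→∞ = 20.9525 + 13.679 = 34.6315 mcg/mL·h
F = (AUC_ev/D_ev)/(AUC_iv/D_iv) = (34.6315/500)/(315.135/200) = 0.069263/1.575675 = 0.0440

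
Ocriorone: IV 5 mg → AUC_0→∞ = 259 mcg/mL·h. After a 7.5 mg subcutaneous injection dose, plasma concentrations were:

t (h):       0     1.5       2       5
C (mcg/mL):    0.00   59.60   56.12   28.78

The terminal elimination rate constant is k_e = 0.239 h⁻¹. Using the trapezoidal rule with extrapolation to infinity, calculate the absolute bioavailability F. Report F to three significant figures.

F = 0.827

Trapezoidal AUC_0→5 (subcutaneous injection):
  [0→1.5]: (0.00+59.60)/2 × 1.5 = 44.7
  [1.5→2]: (59.60+56.12)/2 × 0.5 = 28.93
  [2→5]: (56.12+28.78)/2 × 3 = 127.35
  Sum = 200.98 mcg/mL·h
Tail: C_last/k_e = 28.78/0.239 = 120.418
AUC_0→∞ (subcutaneous injection) = 200.98 + 120.418 = 321.398 mcg/mL·h
F = (AUC_ev/D_ev)/(AUC_iv/D_iv) = (321.398/7.5)/(259/5) = 42.8531/51.8 = 0.8273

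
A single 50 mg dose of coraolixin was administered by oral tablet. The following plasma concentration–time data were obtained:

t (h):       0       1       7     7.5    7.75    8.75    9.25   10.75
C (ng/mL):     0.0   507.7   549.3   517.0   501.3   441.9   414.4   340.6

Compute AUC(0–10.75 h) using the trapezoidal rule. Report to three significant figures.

Trapezoidal AUC_0→10.75:
  [0→1]: (0.0+507.7)/2 × 1 = 253.85
  [1→7]: (507.7+549.3)/2 × 6 = 3171.0
  [7→7.5]: (549.3+517.0)/2 × 0.5 = 266.575
  [7.5→7.75]: (517.0+501.3)/2 × 0.25 = 127.2875
  [7.75→8.75]: (501.3+441.9)/2 × 1 = 471.6
  [8.75→9.25]: (441.9+414.4)/2 × 0.5 = 214.075
  [9.25→10.75]: (414.4+340.6)/2 × 1.5 = 566.25
  Sum = 5070.6375 ng/mL·h

AUC = 5070 ng/mL·h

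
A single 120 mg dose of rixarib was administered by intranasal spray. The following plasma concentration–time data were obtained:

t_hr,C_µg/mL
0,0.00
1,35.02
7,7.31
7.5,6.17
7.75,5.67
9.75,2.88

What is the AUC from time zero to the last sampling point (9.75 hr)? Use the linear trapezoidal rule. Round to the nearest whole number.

AUC = 158 µg/mL·hr

Trapezoidal AUC_0→9.75:
  [0→1]: (0.00+35.02)/2 × 1 = 17.51
  [1→7]: (35.02+7.31)/2 × 6 = 126.99
  [7→7.5]: (7.31+6.17)/2 × 0.5 = 3.37
  [7.5→7.75]: (6.17+5.67)/2 × 0.25 = 1.48
  [7.75→9.75]: (5.67+2.88)/2 × 2 = 8.55
  Sum = 157.9 µg/mL·hr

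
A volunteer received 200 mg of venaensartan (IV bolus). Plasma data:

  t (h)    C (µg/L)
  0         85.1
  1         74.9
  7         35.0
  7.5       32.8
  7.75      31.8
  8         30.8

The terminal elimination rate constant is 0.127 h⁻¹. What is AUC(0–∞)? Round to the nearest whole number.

AUC = 685 µg/L·h

Trapezoidal AUC_0→8:
  [0→1]: (85.1+74.9)/2 × 1 = 80.0
  [1→7]: (74.9+35.0)/2 × 6 = 329.7
  [7→7.5]: (35.0+32.8)/2 × 0.5 = 16.95
  [7.5→7.75]: (32.8+31.8)/2 × 0.25 = 8.075
  [7.75→8]: (31.8+30.8)/2 × 0.25 = 7.825
  Sum = 442.55 µg/L·h
Extrapolated tail: C_last / k_e = 30.8 / 0.127 = 242.520
AUC_0→∞ = 442.55 + 242.520 = 685.07 µg/L·h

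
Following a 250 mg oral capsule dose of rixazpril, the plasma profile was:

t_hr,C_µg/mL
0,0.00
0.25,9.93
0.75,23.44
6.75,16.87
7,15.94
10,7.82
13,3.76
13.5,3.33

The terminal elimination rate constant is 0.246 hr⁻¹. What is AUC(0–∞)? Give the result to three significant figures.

Trapezoidal AUC_0→13.5:
  [0→0.25]: (0.00+9.93)/2 × 0.25 = 1.24125
  [0.25→0.75]: (9.93+23.44)/2 × 0.5 = 8.3425
  [0.75→6.75]: (23.44+16.87)/2 × 6 = 120.93
  [6.75→7]: (16.87+15.94)/2 × 0.25 = 4.10125
  [7→10]: (15.94+7.82)/2 × 3 = 35.64
  [10→13]: (7.82+3.76)/2 × 3 = 17.37
  [13→13.5]: (3.76+3.33)/2 × 0.5 = 1.7725
  Sum = 189.3975 µg/mL·hr
Extrapolated tail: C_last / k_e = 3.33 / 0.246 = 13.537
AUC_0→∞ = 189.3975 + 13.537 = 202.9345 µg/mL·hr

AUC = 203 µg/mL·hr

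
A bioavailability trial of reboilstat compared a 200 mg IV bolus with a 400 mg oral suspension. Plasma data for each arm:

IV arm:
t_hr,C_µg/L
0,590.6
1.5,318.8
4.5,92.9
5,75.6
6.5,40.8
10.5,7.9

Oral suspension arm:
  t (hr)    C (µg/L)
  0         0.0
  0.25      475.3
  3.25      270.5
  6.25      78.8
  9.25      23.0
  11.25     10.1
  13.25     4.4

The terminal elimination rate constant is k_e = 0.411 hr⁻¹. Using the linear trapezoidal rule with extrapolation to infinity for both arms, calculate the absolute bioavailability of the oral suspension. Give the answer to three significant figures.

Trapezoidal AUC_0→10.5 (IV):
  [0→1.5]: (590.6+318.8)/2 × 1.5 = 682.05
  [1.5→4.5]: (318.8+92.9)/2 × 3 = 617.55
  [4.5→5]: (92.9+75.6)/2 × 0.5 = 42.125
  [5→6.5]: (75.6+40.8)/2 × 1.5 = 87.3
  [6.5→10.5]: (40.8+7.9)/2 × 4 = 97.4
  Sum = 1526.425 µg/L·hr
IV tail: 7.9/0.411 = 19.221; AUC_iv,0→∞ = 1526.425 + 19.221 = 1545.646 µg/L·hr
Trapezoidal AUC_0→13.25 (oral suspension):
  [0→0.25]: (0.0+475.3)/2 × 0.25 = 59.4125
  [0.25→3.25]: (475.3+270.5)/2 × 3 = 1118.7
  [3.25→6.25]: (270.5+78.8)/2 × 3 = 523.95
  [6.25→9.25]: (78.8+23.0)/2 × 3 = 152.7
  [9.25→11.25]: (23.0+10.1)/2 × 2 = 33.1
  [11.25→13.25]: (10.1+4.4)/2 × 2 = 14.5
  Sum = 1902.3625 µg/L·hr
oral suspension tail: 4.4/0.411 = 10.706; AUC_ev,0→∞ = 1902.3625 + 10.706 = 1913.0685 µg/L·hr
F = (AUC_ev/D_ev)/(AUC_iv/D_iv) = (1913.0685/400)/(1545.646/200) = 4.78267/7.72823 = 0.6189

F = 0.619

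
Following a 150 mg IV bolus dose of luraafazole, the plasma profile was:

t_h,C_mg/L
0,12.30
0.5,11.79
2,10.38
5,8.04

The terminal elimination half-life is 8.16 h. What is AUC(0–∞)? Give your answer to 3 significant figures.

AUC = 145 mg/L·h

Trapezoidal AUC_0→5:
  [0→0.5]: (12.30+11.79)/2 × 0.5 = 6.0225
  [0.5→2]: (11.79+10.38)/2 × 1.5 = 16.6275
  [2→5]: (10.38+8.04)/2 × 3 = 27.63
  Sum = 50.28 mg/L·h
k_e = ln2 / t½ = 0.693147 / 8.16 = 0.0849 h^-1
Extrapolated tail: C_last / k_e = 8.04 / 0.0849 = 94.700
AUC_0→∞ = 50.28 + 94.700 = 144.98 mg/L·h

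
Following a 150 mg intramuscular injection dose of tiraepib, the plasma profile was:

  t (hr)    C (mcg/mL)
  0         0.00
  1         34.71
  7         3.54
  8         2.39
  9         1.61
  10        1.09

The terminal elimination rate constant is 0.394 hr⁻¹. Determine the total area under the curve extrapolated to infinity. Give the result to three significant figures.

Trapezoidal AUC_0→10:
  [0→1]: (0.00+34.71)/2 × 1 = 17.355
  [1→7]: (34.71+3.54)/2 × 6 = 114.75
  [7→8]: (3.54+2.39)/2 × 1 = 2.965
  [8→9]: (2.39+1.61)/2 × 1 = 2.0
  [9→10]: (1.61+1.09)/2 × 1 = 1.35
  Sum = 138.42 mcg/mL·hr
Extrapolated tail: C_last / k_e = 1.09 / 0.394 = 2.766
AUC_0→∞ = 138.42 + 2.766 = 141.186 mcg/mL·hr

AUC = 141 mcg/mL·hr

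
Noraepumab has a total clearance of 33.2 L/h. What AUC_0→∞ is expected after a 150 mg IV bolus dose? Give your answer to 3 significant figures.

AUC_0→∞ = Dose_iv / CL
        = 150 / 33.2 = 4.51807 mg/L·h

AUC = 4.52 mg/L·h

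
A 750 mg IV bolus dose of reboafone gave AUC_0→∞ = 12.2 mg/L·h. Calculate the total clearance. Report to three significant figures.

CL = 61.5 L/h

CL = Dose_iv / AUC_0→∞
   = 750 / 12.2 = 61.4754 L/h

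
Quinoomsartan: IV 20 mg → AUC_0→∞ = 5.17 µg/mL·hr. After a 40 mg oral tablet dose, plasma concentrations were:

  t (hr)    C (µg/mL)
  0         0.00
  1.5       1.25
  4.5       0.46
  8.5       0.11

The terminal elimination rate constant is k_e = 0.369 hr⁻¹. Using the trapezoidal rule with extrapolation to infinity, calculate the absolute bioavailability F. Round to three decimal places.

F = 0.478

Trapezoidal AUC_0→8.5 (oral tablet):
  [0→1.5]: (0.00+1.25)/2 × 1.5 = 0.9375
  [1.5→4.5]: (1.25+0.46)/2 × 3 = 2.565
  [4.5→8.5]: (0.46+0.11)/2 × 4 = 1.14
  Sum = 4.6425 µg/mL·hr
Tail: C_last/k_e = 0.11/0.369 = 0.298
AUC_0→∞ (oral tablet) = 4.6425 + 0.298 = 4.9405 µg/mL·hr
F = (AUC_ev/D_ev)/(AUC_iv/D_iv) = (4.9405/40)/(5.17/20) = 0.1235125/0.2585 = 0.4778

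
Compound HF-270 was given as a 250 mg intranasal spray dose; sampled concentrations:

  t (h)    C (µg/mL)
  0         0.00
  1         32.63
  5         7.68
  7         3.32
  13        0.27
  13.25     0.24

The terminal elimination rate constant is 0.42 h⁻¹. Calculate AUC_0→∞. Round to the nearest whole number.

Trapezoidal AUC_0→13.25:
  [0→1]: (0.00+32.63)/2 × 1 = 16.315
  [1→5]: (32.63+7.68)/2 × 4 = 80.62
  [5→7]: (7.68+3.32)/2 × 2 = 11.0
  [7→13]: (3.32+0.27)/2 × 6 = 10.77
  [13→13.25]: (0.27+0.24)/2 × 0.25 = 0.06375
  Sum = 118.76875 µg/mL·h
Extrapolated tail: C_last / k_e = 0.24 / 0.42 = 0.571
AUC_0→∞ = 118.76875 + 0.571 = 119.33975 µg/mL·h

AUC = 119 µg/mL·h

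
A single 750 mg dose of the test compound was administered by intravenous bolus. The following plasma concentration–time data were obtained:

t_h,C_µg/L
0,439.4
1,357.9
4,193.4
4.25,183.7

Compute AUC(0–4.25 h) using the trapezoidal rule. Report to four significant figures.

AUC = 1273 µg/L·h

Trapezoidal AUC_0→4.25:
  [0→1]: (439.4+357.9)/2 × 1 = 398.65
  [1→4]: (357.9+193.4)/2 × 3 = 826.95
  [4→4.25]: (193.4+183.7)/2 × 0.25 = 47.1375
  Sum = 1272.7375 µg/L·h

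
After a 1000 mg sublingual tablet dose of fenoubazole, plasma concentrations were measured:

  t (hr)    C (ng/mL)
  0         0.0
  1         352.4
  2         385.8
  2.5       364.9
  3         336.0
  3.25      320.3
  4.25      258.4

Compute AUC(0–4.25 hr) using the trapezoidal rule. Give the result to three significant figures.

AUC = 1280 ng/mL·hr

Trapezoidal AUC_0→4.25:
  [0→1]: (0.0+352.4)/2 × 1 = 176.2
  [1→2]: (352.4+385.8)/2 × 1 = 369.1
  [2→2.5]: (385.8+364.9)/2 × 0.5 = 187.675
  [2.5→3]: (364.9+336.0)/2 × 0.5 = 175.225
  [3→3.25]: (336.0+320.3)/2 × 0.25 = 82.0375
  [3.25→4.25]: (320.3+258.4)/2 × 1 = 289.35
  Sum = 1279.5875 ng/mL·hr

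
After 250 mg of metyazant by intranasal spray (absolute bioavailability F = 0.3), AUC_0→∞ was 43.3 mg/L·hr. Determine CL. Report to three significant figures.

CL = F × Dose / AUC_0→∞
   = 0.3 × 250 / 43.3 = 1.7321 L/hr

CL = 1.73 L/hr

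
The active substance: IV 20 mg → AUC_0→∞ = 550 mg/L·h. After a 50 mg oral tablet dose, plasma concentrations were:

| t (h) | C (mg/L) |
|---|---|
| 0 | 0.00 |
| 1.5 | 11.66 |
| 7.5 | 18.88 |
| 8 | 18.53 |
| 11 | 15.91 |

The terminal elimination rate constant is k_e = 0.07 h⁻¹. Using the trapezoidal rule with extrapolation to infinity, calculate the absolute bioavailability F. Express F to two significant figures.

Trapezoidal AUC_0→11 (oral tablet):
  [0→1.5]: (0.00+11.66)/2 × 1.5 = 8.745
  [1.5→7.5]: (11.66+18.88)/2 × 6 = 91.62
  [7.5→8]: (18.88+18.53)/2 × 0.5 = 9.3525
  [8→11]: (18.53+15.91)/2 × 3 = 51.66
  Sum = 161.3775 mg/L·h
Tail: C_last/k_e = 15.91/0.07 = 227.286
AUC_0→∞ (oral tablet) = 161.3775 + 227.286 = 388.6635 mg/L·h
F = (AUC_ev/D_ev)/(AUC_iv/D_iv) = (388.6635/50)/(550/20) = 7.77327/27.5 = 0.2827

F = 0.28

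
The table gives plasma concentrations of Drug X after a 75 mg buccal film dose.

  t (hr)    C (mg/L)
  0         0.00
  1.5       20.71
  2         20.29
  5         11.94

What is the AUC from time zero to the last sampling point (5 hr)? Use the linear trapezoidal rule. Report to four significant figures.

AUC = 74.13 mg/L·hr

Trapezoidal AUC_0→5:
  [0→1.5]: (0.00+20.71)/2 × 1.5 = 15.5325
  [1.5→2]: (20.71+20.29)/2 × 0.5 = 10.25
  [2→5]: (20.29+11.94)/2 × 3 = 48.345
  Sum = 74.1275 mg/L·hr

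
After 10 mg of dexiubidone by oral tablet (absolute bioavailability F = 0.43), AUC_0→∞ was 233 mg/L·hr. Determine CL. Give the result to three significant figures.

CL = F × Dose / AUC_0→∞
   = 0.43 × 10 / 233 = 0.0184549 L/hr

CL = 0.0185 L/hr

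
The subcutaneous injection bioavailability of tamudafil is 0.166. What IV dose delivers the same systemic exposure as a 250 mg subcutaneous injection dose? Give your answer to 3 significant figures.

D_iv = 41.5 mg

Systemic exposure from an extravascular dose = F × D_ev, so the equivalent IV dose is F × D_ev.
D_iv = F × D_ev = 0.166 × 250 = 41.5 mg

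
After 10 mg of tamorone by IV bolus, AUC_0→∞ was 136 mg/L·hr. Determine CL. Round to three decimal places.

CL = 0.074 L/hr

CL = Dose_iv / AUC_0→∞
   = 10 / 136 = 0.0735294 L/hr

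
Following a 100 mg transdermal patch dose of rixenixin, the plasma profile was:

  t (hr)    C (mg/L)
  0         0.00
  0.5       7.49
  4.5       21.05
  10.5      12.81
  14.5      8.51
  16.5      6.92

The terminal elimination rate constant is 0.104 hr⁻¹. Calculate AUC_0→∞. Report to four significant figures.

Trapezoidal AUC_0→16.5:
  [0→0.5]: (0.00+7.49)/2 × 0.5 = 1.8725
  [0.5→4.5]: (7.49+21.05)/2 × 4 = 57.08
  [4.5→10.5]: (21.05+12.81)/2 × 6 = 101.58
  [10.5→14.5]: (12.81+8.51)/2 × 4 = 42.64
  [14.5→16.5]: (8.51+6.92)/2 × 2 = 15.43
  Sum = 218.6025 mg/L·hr
Extrapolated tail: C_last / k_e = 6.92 / 0.104 = 66.538
AUC_0→∞ = 218.6025 + 66.538 = 285.1405 mg/L·hr

AUC = 285.1 mg/L·hr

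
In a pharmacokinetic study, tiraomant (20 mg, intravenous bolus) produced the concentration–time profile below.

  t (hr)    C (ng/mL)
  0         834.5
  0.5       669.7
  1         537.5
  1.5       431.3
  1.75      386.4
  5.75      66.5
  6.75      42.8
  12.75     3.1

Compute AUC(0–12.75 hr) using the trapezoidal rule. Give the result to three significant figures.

Trapezoidal AUC_0→12.75:
  [0→0.5]: (834.5+669.7)/2 × 0.5 = 376.05
  [0.5→1]: (669.7+537.5)/2 × 0.5 = 301.8
  [1→1.5]: (537.5+431.3)/2 × 0.5 = 242.2
  [1.5→1.75]: (431.3+386.4)/2 × 0.25 = 102.2125
  [1.75→5.75]: (386.4+66.5)/2 × 4 = 905.8
  [5.75→6.75]: (66.5+42.8)/2 × 1 = 54.65
  [6.75→12.75]: (42.8+3.1)/2 × 6 = 137.7
  Sum = 2120.4125 ng/mL·hr

AUC = 2120 ng/mL·hr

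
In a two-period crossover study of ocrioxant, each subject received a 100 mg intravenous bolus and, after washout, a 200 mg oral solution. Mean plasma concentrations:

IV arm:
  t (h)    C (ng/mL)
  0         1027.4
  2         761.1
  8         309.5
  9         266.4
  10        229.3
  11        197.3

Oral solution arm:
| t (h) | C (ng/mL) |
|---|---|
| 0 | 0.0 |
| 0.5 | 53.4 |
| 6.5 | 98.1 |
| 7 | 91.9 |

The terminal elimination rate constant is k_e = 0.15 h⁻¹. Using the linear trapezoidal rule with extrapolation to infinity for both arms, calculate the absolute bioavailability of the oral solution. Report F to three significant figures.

F = 0.0798

Trapezoidal AUC_0→11 (IV):
  [0→2]: (1027.4+761.1)/2 × 2 = 1788.5
  [2→8]: (761.1+309.5)/2 × 6 = 3211.8
  [8→9]: (309.5+266.4)/2 × 1 = 287.95
  [9→10]: (266.4+229.3)/2 × 1 = 247.85
  [10→11]: (229.3+197.3)/2 × 1 = 213.3
  Sum = 5749.4 ng/mL·h
IV tail: 197.3/0.15 = 1315.333; AUC_iv,0→∞ = 5749.4 + 1315.333 = 7064.733 ng/mL·h
Trapezoidal AUC_0→7 (oral solution):
  [0→0.5]: (0.0+53.4)/2 × 0.5 = 13.35
  [0.5→6.5]: (53.4+98.1)/2 × 6 = 454.5
  [6.5→7]: (98.1+91.9)/2 × 0.5 = 47.5
  Sum = 515.35 ng/mL·h
oral solution tail: 91.9/0.15 = 612.667; AUC_ev,0→∞ = 515.35 + 612.667 = 1128.017 ng/mL·h
F = (AUC_ev/D_ev)/(AUC_iv/D_iv) = (1128.017/200)/(7064.733/100) = 5.640085/70.64733 = 0.0798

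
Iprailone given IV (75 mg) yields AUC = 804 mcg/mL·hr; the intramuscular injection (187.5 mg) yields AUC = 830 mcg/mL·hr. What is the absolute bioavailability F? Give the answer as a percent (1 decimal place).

F = 41.3%

F = (AUC_ev / D_ev) / (AUC_iv / D_iv)
  = (830/187.5) / (804/75)
  = 4.42667 / 10.72 = 0.4129
  = 41.29%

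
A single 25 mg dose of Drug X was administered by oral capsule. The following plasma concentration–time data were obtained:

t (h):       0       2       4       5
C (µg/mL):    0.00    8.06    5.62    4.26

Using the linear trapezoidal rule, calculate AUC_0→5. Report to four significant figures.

AUC = 26.68 µg/mL·h

Trapezoidal AUC_0→5:
  [0→2]: (0.00+8.06)/2 × 2 = 8.06
  [2→4]: (8.06+5.62)/2 × 2 = 13.68
  [4→5]: (5.62+4.26)/2 × 1 = 4.94
  Sum = 26.68 µg/mL·h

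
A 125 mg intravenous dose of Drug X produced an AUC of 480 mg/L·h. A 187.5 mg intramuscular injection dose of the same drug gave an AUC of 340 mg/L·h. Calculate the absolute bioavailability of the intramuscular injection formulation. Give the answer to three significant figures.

F = 0.472

F = (AUC_ev / D_ev) / (AUC_iv / D_iv)
  = (340/187.5) / (480/125)
  = 1.81333 / 3.84 = 0.4722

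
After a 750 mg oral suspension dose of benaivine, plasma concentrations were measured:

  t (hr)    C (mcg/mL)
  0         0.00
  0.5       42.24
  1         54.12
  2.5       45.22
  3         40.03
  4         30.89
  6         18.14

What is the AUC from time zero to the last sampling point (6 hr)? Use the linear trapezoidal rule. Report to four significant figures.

AUC = 215.0 mcg/mL·hr

Trapezoidal AUC_0→6:
  [0→0.5]: (0.00+42.24)/2 × 0.5 = 10.56
  [0.5→1]: (42.24+54.12)/2 × 0.5 = 24.09
  [1→2.5]: (54.12+45.22)/2 × 1.5 = 74.505
  [2.5→3]: (45.22+40.03)/2 × 0.5 = 21.3125
  [3→4]: (40.03+30.89)/2 × 1 = 35.46
  [4→6]: (30.89+18.14)/2 × 2 = 49.03
  Sum = 214.9575 mcg/mL·hr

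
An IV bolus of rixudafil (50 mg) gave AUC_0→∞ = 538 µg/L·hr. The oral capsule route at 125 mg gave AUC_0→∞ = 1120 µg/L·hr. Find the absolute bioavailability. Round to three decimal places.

F = (AUC_ev / D_ev) / (AUC_iv / D_iv)
  = (1120/125) / (538/50)
  = 8.96 / 10.76 = 0.8327

F = 0.833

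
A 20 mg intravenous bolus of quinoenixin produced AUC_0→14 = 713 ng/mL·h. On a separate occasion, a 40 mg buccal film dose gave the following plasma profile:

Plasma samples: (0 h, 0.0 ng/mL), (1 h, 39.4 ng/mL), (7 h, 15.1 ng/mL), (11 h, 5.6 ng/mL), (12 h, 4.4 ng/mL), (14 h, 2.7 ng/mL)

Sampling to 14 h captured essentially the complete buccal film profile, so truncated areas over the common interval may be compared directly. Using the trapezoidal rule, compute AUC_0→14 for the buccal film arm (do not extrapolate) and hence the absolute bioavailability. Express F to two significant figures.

Trapezoidal AUC_0→14 (buccal film):
  [0→1]: (0.0+39.4)/2 × 1 = 19.7
  [1→7]: (39.4+15.1)/2 × 6 = 163.5
  [7→11]: (15.1+5.6)/2 × 4 = 41.4
  [11→12]: (5.6+4.4)/2 × 1 = 5.0
  [12→14]: (4.4+2.7)/2 × 2 = 7.1
  Sum = 236.7 ng/mL·h
F = (AUC_ev/D_ev)/(AUC_iv/D_iv) = (236.7/40)/(713/20) = 5.9175/35.65 = 0.1660

F = 0.17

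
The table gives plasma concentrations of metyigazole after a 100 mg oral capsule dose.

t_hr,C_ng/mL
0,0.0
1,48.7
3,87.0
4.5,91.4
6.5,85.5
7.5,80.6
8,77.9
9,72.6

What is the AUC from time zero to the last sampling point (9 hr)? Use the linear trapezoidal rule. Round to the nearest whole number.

Trapezoidal AUC_0→9:
  [0→1]: (0.0+48.7)/2 × 1 = 24.35
  [1→3]: (48.7+87.0)/2 × 2 = 135.7
  [3→4.5]: (87.0+91.4)/2 × 1.5 = 133.8
  [4.5→6.5]: (91.4+85.5)/2 × 2 = 176.9
  [6.5→7.5]: (85.5+80.6)/2 × 1 = 83.05
  [7.5→8]: (80.6+77.9)/2 × 0.5 = 39.625
  [8→9]: (77.9+72.6)/2 × 1 = 75.25
  Sum = 668.675 ng/mL·hr

AUC = 669 ng/mL·hr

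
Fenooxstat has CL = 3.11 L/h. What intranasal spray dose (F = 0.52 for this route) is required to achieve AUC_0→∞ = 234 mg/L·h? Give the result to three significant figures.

Dose = CL × AUC_0→∞ / F
     = 3.11 × 234 / 0.52 = 1399.5 mg

Dose = 1400 mg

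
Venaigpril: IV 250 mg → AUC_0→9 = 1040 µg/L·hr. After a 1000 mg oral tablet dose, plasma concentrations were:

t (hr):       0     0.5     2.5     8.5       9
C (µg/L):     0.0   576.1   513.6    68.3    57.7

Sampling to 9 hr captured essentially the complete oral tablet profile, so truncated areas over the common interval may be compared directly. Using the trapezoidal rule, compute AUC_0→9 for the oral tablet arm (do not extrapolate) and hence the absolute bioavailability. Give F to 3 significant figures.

F = 0.724

Trapezoidal AUC_0→9 (oral tablet):
  [0→0.5]: (0.0+576.1)/2 × 0.5 = 144.025
  [0.5→2.5]: (576.1+513.6)/2 × 2 = 1089.7
  [2.5→8.5]: (513.6+68.3)/2 × 6 = 1745.7
  [8.5→9]: (68.3+57.7)/2 × 0.5 = 31.5
  Sum = 3010.925 µg/L·hr
F = (AUC_ev/D_ev)/(AUC_iv/D_iv) = (3010.925/1000)/(1040/250) = 3.010925/4.16 = 0.7238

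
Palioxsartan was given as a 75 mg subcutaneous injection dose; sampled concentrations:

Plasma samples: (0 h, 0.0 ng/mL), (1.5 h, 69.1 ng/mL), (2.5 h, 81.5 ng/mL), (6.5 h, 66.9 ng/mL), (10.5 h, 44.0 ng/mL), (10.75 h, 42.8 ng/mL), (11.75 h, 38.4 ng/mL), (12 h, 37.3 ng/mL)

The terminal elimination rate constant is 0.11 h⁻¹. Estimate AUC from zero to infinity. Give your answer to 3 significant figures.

AUC = 1050 ng/mL·h

Trapezoidal AUC_0→12:
  [0→1.5]: (0.0+69.1)/2 × 1.5 = 51.825
  [1.5→2.5]: (69.1+81.5)/2 × 1 = 75.3
  [2.5→6.5]: (81.5+66.9)/2 × 4 = 296.8
  [6.5→10.5]: (66.9+44.0)/2 × 4 = 221.8
  [10.5→10.75]: (44.0+42.8)/2 × 0.25 = 10.85
  [10.75→11.75]: (42.8+38.4)/2 × 1 = 40.6
  [11.75→12]: (38.4+37.3)/2 × 0.25 = 9.4625
  Sum = 706.6375 ng/mL·h
Extrapolated tail: C_last / k_e = 37.3 / 0.11 = 339.091
AUC_0→∞ = 706.6375 + 339.091 = 1045.7285 ng/mL·h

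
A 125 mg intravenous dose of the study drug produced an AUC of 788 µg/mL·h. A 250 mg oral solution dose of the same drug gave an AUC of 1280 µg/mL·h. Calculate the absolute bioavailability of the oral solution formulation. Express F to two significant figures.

F = (AUC_ev / D_ev) / (AUC_iv / D_iv)
  = (1280/250) / (788/125)
  = 5.12 / 6.304 = 0.8122

F = 0.81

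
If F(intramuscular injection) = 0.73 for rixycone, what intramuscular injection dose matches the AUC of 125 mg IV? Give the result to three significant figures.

For equal systemic exposure: F × D_ev = D_iv
D_ev = D_iv / F = 125 / 0.73 = 171.233 mg

D_intramuscular = 171 mg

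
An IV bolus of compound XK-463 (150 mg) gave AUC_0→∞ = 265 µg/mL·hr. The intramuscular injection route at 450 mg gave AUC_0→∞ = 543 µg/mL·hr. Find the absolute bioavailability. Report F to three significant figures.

F = (AUC_ev / D_ev) / (AUC_iv / D_iv)
  = (543/450) / (265/150)
  = 1.20667 / 1.76667 = 0.6830

F = 0.683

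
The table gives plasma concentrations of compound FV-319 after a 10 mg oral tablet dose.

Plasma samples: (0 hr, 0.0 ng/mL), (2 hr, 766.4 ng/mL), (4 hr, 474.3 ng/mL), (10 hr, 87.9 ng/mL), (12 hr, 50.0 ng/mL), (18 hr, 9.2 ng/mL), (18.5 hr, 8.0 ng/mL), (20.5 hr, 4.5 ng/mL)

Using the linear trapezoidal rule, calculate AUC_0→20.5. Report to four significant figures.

AUC = 4026 ng/mL·hr

Trapezoidal AUC_0→20.5:
  [0→2]: (0.0+766.4)/2 × 2 = 766.4
  [2→4]: (766.4+474.3)/2 × 2 = 1240.7
  [4→10]: (474.3+87.9)/2 × 6 = 1686.6
  [10→12]: (87.9+50.0)/2 × 2 = 137.9
  [12→18]: (50.0+9.2)/2 × 6 = 177.6
  [18→18.5]: (9.2+8.0)/2 × 0.5 = 4.3
  [18.5→20.5]: (8.0+4.5)/2 × 2 = 12.5
  Sum = 4026.0 ng/mL·hr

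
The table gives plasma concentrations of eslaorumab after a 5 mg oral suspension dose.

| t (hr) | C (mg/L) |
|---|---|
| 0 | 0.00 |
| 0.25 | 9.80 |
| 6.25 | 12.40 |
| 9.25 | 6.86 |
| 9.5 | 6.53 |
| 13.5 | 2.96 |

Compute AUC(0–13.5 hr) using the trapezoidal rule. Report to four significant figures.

Trapezoidal AUC_0→13.5:
  [0→0.25]: (0.00+9.80)/2 × 0.25 = 1.225
  [0.25→6.25]: (9.80+12.40)/2 × 6 = 66.6
  [6.25→9.25]: (12.40+6.86)/2 × 3 = 28.89
  [9.25→9.5]: (6.86+6.53)/2 × 0.25 = 1.67375
  [9.5→13.5]: (6.53+2.96)/2 × 4 = 18.98
  Sum = 117.36875 mg/L·hr

AUC = 117.4 mg/L·hr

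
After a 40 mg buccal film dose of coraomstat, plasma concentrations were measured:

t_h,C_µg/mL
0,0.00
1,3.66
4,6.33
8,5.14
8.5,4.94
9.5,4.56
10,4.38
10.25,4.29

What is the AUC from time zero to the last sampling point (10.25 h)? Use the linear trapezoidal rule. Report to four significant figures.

Trapezoidal AUC_0→10.25:
  [0→1]: (0.00+3.66)/2 × 1 = 1.83
  [1→4]: (3.66+6.33)/2 × 3 = 14.985
  [4→8]: (6.33+5.14)/2 × 4 = 22.94
  [8→8.5]: (5.14+4.94)/2 × 0.5 = 2.52
  [8.5→9.5]: (4.94+4.56)/2 × 1 = 4.75
  [9.5→10]: (4.56+4.38)/2 × 0.5 = 2.235
  [10→10.25]: (4.38+4.29)/2 × 0.25 = 1.08375
  Sum = 50.34375 µg/mL·h

AUC = 50.34 µg/mL·h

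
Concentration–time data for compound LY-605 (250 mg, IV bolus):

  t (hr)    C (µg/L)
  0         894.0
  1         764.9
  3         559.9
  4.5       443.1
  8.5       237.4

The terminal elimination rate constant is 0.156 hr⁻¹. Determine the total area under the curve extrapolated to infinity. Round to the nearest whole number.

AUC = 5789 µg/L·hr

Trapezoidal AUC_0→8.5:
  [0→1]: (894.0+764.9)/2 × 1 = 829.45
  [1→3]: (764.9+559.9)/2 × 2 = 1324.8
  [3→4.5]: (559.9+443.1)/2 × 1.5 = 752.25
  [4.5→8.5]: (443.1+237.4)/2 × 4 = 1361.0
  Sum = 4267.5 µg/L·hr
Extrapolated tail: C_last / k_e = 237.4 / 0.156 = 1521.795
AUC_0→∞ = 4267.5 + 1521.795 = 5789.295 µg/L·hr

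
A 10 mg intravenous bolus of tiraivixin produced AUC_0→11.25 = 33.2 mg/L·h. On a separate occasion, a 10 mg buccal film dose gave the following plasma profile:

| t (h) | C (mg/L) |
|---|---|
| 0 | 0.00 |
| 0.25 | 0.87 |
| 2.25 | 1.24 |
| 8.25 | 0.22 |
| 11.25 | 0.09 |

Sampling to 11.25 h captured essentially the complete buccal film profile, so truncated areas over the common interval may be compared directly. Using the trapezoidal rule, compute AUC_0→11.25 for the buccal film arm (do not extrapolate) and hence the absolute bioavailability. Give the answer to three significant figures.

Trapezoidal AUC_0→11.25 (buccal film):
  [0→0.25]: (0.00+0.87)/2 × 0.25 = 0.10875
  [0.25→2.25]: (0.87+1.24)/2 × 2 = 2.11
  [2.25→8.25]: (1.24+0.22)/2 × 6 = 4.38
  [8.25→11.25]: (0.22+0.09)/2 × 3 = 0.465
  Sum = 7.06375 mg/L·h
F = (AUC_ev/D_ev)/(AUC_iv/D_iv) = (7.06375/10)/(33.2/10) = 0.706375/3.32 = 0.2128

F = 0.213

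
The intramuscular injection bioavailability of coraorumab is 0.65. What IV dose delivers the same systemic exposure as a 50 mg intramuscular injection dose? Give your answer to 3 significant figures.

Systemic exposure from an extravascular dose = F × D_ev, so the equivalent IV dose is F × D_ev.
D_iv = F × D_ev = 0.65 × 50 = 32.5 mg

D_iv = 32.5 mg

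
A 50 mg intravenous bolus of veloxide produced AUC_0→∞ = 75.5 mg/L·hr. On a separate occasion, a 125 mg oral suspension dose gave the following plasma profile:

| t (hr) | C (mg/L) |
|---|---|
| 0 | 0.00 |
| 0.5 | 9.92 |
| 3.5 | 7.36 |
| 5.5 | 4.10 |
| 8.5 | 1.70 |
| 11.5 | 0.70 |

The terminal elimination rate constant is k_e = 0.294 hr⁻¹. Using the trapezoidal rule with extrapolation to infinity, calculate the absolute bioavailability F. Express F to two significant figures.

F = 0.29

Trapezoidal AUC_0→11.5 (oral suspension):
  [0→0.5]: (0.00+9.92)/2 × 0.5 = 2.48
  [0.5→3.5]: (9.92+7.36)/2 × 3 = 25.92
  [3.5→5.5]: (7.36+4.10)/2 × 2 = 11.46
  [5.5→8.5]: (4.10+1.70)/2 × 3 = 8.7
  [8.5→11.5]: (1.70+0.70)/2 × 3 = 3.6
  Sum = 52.16 mg/L·hr
Tail: C_last/k_e = 0.70/0.294 = 2.381
AUC_0→∞ (oral suspension) = 52.16 + 2.381 = 54.541 mg/L·hr
F = (AUC_ev/D_ev)/(AUC_iv/D_iv) = (54.541/125)/(75.5/50) = 0.436328/1.51 = 0.2890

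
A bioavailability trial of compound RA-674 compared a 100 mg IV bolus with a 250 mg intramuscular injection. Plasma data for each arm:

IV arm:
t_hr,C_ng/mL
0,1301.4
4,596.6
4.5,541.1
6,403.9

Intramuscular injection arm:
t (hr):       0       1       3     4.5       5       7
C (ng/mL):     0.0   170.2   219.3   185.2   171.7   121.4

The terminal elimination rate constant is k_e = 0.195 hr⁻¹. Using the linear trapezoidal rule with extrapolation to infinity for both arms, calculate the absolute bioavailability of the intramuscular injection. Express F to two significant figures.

F = 0.10

Trapezoidal AUC_0→6 (IV):
  [0→4]: (1301.4+596.6)/2 × 4 = 3796.0
  [4→4.5]: (596.6+541.1)/2 × 0.5 = 284.425
  [4.5→6]: (541.1+403.9)/2 × 1.5 = 708.75
  Sum = 4789.175 ng/mL·hr
IV tail: 403.9/0.195 = 2071.282; AUC_iv,0→∞ = 4789.175 + 2071.282 = 6860.457 ng/mL·hr
Trapezoidal AUC_0→7 (intramuscular injection):
  [0→1]: (0.0+170.2)/2 × 1 = 85.1
  [1→3]: (170.2+219.3)/2 × 2 = 389.5
  [3→4.5]: (219.3+185.2)/2 × 1.5 = 303.375
  [4.5→5]: (185.2+171.7)/2 × 0.5 = 89.225
  [5→7]: (171.7+121.4)/2 × 2 = 293.1
  Sum = 1160.3 ng/mL·hr
intramuscular injection tail: 121.4/0.195 = 622.564; AUC_ev,0→∞ = 1160.3 + 622.564 = 1782.864 ng/mL·hr
F = (AUC_ev/D_ev)/(AUC_iv/D_iv) = (1782.864/250)/(6860.457/100) = 7.131456/68.60457 = 0.1040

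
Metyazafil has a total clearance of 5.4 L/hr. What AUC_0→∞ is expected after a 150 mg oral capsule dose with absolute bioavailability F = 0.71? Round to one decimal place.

AUC = 19.7 mg/L·hr

AUC_0→∞ = F × Dose / CL
        = 0.71 × 150 / 5.4 = 19.7222 mg/L·hr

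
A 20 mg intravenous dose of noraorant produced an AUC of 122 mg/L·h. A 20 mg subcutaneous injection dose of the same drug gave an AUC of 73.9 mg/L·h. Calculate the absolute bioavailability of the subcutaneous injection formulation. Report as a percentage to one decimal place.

F = (AUC_ev / D_ev) / (AUC_iv / D_iv)
  = (73.9/20) / (122/20)
  = 3.695 / 6.1 = 0.6057
  = 60.57%

F = 60.6%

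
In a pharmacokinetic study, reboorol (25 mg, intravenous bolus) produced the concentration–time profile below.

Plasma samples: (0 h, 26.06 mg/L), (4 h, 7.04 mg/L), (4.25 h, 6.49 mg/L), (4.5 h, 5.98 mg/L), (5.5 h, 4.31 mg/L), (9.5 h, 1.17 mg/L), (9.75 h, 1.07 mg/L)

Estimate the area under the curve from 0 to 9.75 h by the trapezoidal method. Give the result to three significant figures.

Trapezoidal AUC_0→9.75:
  [0→4]: (26.06+7.04)/2 × 4 = 66.2
  [4→4.25]: (7.04+6.49)/2 × 0.25 = 1.69125
  [4.25→4.5]: (6.49+5.98)/2 × 0.25 = 1.55875
  [4.5→5.5]: (5.98+4.31)/2 × 1 = 5.145
  [5.5→9.5]: (4.31+1.17)/2 × 4 = 10.96
  [9.5→9.75]: (1.17+1.07)/2 × 0.25 = 0.28
  Sum = 85.835 mg/L·h

AUC = 85.8 mg/L·h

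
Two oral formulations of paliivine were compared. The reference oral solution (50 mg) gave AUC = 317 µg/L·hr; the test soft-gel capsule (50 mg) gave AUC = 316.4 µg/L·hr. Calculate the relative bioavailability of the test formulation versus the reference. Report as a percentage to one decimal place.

F_rel = (AUC_test/D_test) / (AUC_ref/D_ref)
      = (316.4/50) / (317/50)
      = 6.328 / 6.34 = 0.9981 = 99.81%

F_rel = 99.8%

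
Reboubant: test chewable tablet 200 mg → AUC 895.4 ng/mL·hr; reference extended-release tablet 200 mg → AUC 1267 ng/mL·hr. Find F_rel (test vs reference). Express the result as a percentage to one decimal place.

F_rel = 70.7%

F_rel = (AUC_test/D_test) / (AUC_ref/D_ref)
      = (895.4/200) / (1267/200)
      = 4.477 / 6.335 = 0.7067 = 70.67%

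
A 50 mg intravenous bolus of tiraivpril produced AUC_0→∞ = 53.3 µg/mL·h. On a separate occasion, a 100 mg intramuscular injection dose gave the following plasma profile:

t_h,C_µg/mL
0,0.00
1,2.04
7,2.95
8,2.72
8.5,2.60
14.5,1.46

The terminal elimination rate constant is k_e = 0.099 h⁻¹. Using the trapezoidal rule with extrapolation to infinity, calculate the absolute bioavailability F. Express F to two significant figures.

F = 0.44

Trapezoidal AUC_0→14.5 (intramuscular injection):
  [0→1]: (0.00+2.04)/2 × 1 = 1.02
  [1→7]: (2.04+2.95)/2 × 6 = 14.97
  [7→8]: (2.95+2.72)/2 × 1 = 2.835
  [8→8.5]: (2.72+2.60)/2 × 0.5 = 1.33
  [8.5→14.5]: (2.60+1.46)/2 × 6 = 12.18
  Sum = 32.335 µg/mL·h
Tail: C_last/k_e = 1.46/0.099 = 14.747
AUC_0→∞ (intramuscular injection) = 32.335 + 14.747 = 47.082 µg/mL·h
F = (AUC_ev/D_ev)/(AUC_iv/D_iv) = (47.082/100)/(53.3/50) = 0.47082/1.066 = 0.4417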